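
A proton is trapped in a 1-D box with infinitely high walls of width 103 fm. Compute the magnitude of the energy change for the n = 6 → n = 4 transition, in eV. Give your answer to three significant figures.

E_1 = h²/(8m_pL²) = 3.092×10^-15 J.
|ΔE| = |6² − 4²|·E_1 = 20·3.092×10^-15 J = 6.184×10^-14 J = 3.86×10^5 eV.

|ΔE| = 3.86×10^5 eV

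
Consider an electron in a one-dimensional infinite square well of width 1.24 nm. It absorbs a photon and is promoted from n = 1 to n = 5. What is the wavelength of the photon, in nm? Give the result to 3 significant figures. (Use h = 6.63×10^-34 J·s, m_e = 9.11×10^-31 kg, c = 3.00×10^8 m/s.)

λ = 211 nm

E_1 = h²/(8m_eL²) = 3.923×10^-20 J, so ΔE = (5² − 1²)E_1 = 9.415×10^-19 J.
λ = hc/ΔE = (6.63×10^-34·3.00×10^8)/9.415×10^-19 = 2.11×10^-7 m = 211 nm.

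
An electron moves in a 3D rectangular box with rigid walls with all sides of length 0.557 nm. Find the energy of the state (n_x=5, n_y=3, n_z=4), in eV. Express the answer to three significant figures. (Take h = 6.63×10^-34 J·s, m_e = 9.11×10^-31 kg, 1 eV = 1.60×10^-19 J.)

E = 60.8 eV

For a 3D rectangular well E = (h²/8m_e)·Σ n_i²/L_i² = (6.63×10^-34)²/(8·9.11×10^-31) · [5²/(0.557 nm)² + 3²/(0.557 nm)² + 4²/(0.557 nm)²].
Evaluating gives E = 9.720×10^-18 J = 60.8 eV.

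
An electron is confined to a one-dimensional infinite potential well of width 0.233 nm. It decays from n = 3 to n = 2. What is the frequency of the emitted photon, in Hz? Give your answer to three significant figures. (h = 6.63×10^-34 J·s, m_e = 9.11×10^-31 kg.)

f = 8.38×10^15 Hz

E_1 = h²/(8m_eL²) = 1.111×10^-18 J and ΔE = (3² − 2²)E_1 = 5.555×10^-18 J.
f = ΔE/h = 5.555×10^-18/6.63×10^-34 = 8.38×10^15 Hz.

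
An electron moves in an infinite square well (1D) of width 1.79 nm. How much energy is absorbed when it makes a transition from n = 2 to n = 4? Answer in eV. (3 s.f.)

|ΔE| = 1.41 eV

E_1 = h²/(8m_eL²) = 1.880×10^-20 J.
|ΔE| = |2² − 4²|·E_1 = 12·1.880×10^-20 J = 2.256×10^-19 J = 1.41 eV.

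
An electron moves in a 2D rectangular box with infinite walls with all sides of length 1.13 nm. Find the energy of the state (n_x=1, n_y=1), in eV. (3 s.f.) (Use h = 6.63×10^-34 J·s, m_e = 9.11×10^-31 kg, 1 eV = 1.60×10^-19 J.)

For a 2D rectangular well E = (h²/8m_e)·Σ n_i²/L_i² = (6.63×10^-34)²/(8·9.11×10^-31) · [1²/(1.13 nm)² + 1²/(1.13 nm)²].
Evaluating gives E = 9.447×10^-20 J = 0.590 eV.

E = 0.590 eV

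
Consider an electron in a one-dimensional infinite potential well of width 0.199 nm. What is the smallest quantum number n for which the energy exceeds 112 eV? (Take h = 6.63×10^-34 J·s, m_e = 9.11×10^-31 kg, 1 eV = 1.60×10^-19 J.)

n = 4

E_1 = h²/(8m_eL²) = 1.523×10^-18 J = 9.519 eV.
Need n² > 112/9.519 = 11.77, i.e. n > 3.431.
The smallest integer satisfying this is n = 4.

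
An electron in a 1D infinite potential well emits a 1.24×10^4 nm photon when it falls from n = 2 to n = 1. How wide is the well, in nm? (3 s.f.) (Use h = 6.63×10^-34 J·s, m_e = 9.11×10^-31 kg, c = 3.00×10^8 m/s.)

The photon carries ΔE = hc/λ = 6.63×10^-34·3.00×10^8/1.24×10^-5 m = 1.604×10^-20 J.
Since ΔE = (2² − 1²)E_1, E_1 = 5.347×10^-21 J, and L = h/√(8m_eE_1) = 3.36×10^-9 m = 3.36 nm.

L = 3.36 nm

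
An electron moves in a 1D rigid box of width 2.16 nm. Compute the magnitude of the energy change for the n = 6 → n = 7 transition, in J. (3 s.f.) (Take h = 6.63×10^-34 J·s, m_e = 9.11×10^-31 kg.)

|ΔE| = 1.68×10^-19 J

E_1 = h²/(8m_eL²) = 1.293×10^-20 J.
|ΔE| = |6² − 7²|·E_1 = 13·1.293×10^-20 J = 1.68×10^-19 J.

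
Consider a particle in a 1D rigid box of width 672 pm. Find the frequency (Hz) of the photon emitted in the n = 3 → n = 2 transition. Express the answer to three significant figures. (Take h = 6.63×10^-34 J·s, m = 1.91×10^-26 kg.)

f = 4.80×10^10 Hz

E_1 = h²/(8mL²) = 6.370×10^-24 J and ΔE = (3² − 2²)E_1 = 3.185×10^-23 J.
f = ΔE/h = 3.185×10^-23/6.63×10^-34 = 4.80×10^10 Hz.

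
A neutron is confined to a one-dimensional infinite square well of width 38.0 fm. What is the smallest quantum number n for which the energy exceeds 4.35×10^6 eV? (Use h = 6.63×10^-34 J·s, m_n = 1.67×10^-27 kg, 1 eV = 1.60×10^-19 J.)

n = 6

E_1 = h²/(8m_nL²) = 2.279×10^-14 J = 1.424×10^5 eV.
Need n² > 4.35×10^6/1.424×10^5 = 30.55, i.e. n > 5.527.
The smallest integer satisfying this is n = 6.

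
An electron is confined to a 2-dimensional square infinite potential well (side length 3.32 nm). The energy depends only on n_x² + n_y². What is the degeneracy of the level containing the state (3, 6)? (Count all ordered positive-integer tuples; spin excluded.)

degeneracy = 2

The level has n_x² + n_y² = 45. The ordered positive-integer solutions are (3, 6), (6, 3).
That gives 2 states.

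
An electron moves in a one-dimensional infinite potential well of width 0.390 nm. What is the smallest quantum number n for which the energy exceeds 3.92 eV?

E_1 = h²/(8m_eL²) = 3.961×10^-19 J = 2.473 eV.
Need n² > 3.92/2.473 = 1.585, i.e. n > 1.259.
The smallest integer satisfying this is n = 2.

n = 2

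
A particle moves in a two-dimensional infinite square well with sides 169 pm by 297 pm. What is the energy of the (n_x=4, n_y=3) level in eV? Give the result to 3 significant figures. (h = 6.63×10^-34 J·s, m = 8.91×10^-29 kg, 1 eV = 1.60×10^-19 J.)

E = 2.55 eV

For a 2D rectangular well E = (h²/8m)·Σ n_i²/L_i² = (6.63×10^-34)²/(8·8.91×10^-29) · [4²/(169 pm)² + 3²/(297 pm)²].
Evaluating gives E = 4.084×10^-19 J = 2.55 eV.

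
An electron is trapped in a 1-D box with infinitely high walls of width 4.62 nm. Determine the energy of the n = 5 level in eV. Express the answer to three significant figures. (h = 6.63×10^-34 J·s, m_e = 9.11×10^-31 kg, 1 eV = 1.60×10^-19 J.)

E_5 = 0.442 eV

For an infinite well E_n = n²h²/(8m_eL²), so E_1 = h²/(8m_eL²) = (6.63×10^-34)²/(8·9.11×10^-31·(4.62×10^-9 m)²) = 2.826×10^-21 J.
Then E_5 = 5²·E_1 = 25·2.826×10^-21 J = 7.065×10^-20 J.
Converting, E_5 = 7.065×10^-20 J / (1.60×10^-19 J/eV) = 0.442 eV.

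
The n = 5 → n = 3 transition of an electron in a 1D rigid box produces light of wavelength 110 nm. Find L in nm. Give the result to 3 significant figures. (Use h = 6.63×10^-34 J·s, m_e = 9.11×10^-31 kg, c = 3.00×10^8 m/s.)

The photon carries ΔE = hc/λ = 6.63×10^-34·3.00×10^8/1.10×10^-7 m = 1.808×10^-18 J.
Since ΔE = (5² − 3²)E_1, E_1 = 1.130×10^-19 J, and L = h/√(8m_eE_1) = 7.31×10^-10 m = 0.731 nm.

L = 0.731 nm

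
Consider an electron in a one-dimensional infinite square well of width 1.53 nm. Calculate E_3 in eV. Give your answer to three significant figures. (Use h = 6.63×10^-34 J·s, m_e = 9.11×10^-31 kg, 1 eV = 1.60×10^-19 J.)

For an infinite well E_n = n²h²/(8m_eL²), so E_1 = h²/(8m_eL²) = (6.63×10^-34)²/(8·9.11×10^-31·(1.53×10^-9 m)²) = 2.577×10^-20 J.
Then E_3 = 3²·E_1 = 9·2.577×10^-20 J = 2.319×10^-19 J.
Converting, E_3 = 2.319×10^-19 J / (1.60×10^-19 J/eV) = 1.45 eV.

E_3 = 1.45 eV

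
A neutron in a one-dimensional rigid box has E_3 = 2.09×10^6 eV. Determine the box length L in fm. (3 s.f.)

From E_n = n²h²/(8m_nL²), L = n·h/√(8m_nE_n).
E_3 = 2.09×10^6 eV = 3.348×10^-13 J, so L = 3·6.626×10^-34/√(8·1.675×10^-27·3.348×10^-13) = 2.97×10^-14 m = 29.7 fm.

L = 29.7 fm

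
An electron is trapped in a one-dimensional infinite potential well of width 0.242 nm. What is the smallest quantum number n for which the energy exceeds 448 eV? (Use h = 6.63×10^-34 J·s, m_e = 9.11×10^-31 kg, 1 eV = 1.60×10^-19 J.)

E_1 = h²/(8m_eL²) = 1.030×10^-18 J = 6.438 eV.
Need n² > 448/6.438 = 69.59, i.e. n > 8.342.
The smallest integer satisfying this is n = 9.

n = 9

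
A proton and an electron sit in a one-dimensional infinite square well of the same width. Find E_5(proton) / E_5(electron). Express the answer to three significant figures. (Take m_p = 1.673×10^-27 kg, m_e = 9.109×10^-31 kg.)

5.44×10^-4

E_n ∝ 1/m at fixed n and L, so the ratio is m_e/m_p = 9.109×10^-31/1.673×10^-27 = 5.44×10^-4.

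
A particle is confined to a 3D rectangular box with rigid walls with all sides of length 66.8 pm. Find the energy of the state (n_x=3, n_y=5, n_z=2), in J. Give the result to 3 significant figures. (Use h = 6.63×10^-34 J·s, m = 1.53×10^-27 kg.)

E = 3.06×10^-19 J

For a 3D rectangular well E = (h²/8m)·Σ n_i²/L_i² = (6.63×10^-34)²/(8·1.53×10^-27) · [3²/(66.8 pm)² + 5²/(66.8 pm)² + 2²/(66.8 pm)²].
Evaluating gives E = 3.06×10^-19 J.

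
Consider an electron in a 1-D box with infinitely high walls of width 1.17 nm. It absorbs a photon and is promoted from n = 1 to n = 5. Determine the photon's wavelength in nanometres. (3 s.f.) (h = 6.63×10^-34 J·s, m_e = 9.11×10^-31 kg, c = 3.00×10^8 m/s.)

E_1 = h²/(8m_eL²) = 4.406×10^-20 J, so ΔE = (5² − 1²)E_1 = 1.057×10^-18 J.
λ = hc/ΔE = (6.63×10^-34·3.00×10^8)/1.057×10^-18 = 1.88×10^-7 m = 188 nm.

λ = 188 nm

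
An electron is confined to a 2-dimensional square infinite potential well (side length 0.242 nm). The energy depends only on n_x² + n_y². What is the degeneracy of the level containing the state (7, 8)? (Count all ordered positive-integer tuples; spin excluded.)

degeneracy = 2

The level has n_x² + n_y² = 113. The ordered positive-integer solutions are (7, 8), (8, 7).
That gives 2 states.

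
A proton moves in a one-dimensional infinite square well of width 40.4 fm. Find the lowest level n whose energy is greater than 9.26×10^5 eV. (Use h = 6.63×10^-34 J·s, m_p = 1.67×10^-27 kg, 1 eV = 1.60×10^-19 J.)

n = 3

E_1 = h²/(8m_pL²) = 2.016×10^-14 J = 1.260×10^5 eV.
Need n² > 9.26×10^5/1.260×10^5 = 7.349, i.e. n > 2.711.
The smallest integer satisfying this is n = 3.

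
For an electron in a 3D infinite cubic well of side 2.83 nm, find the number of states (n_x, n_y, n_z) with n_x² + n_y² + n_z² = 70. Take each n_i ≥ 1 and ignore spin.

The level has n_x² + n_y² + n_z² = 70. The ordered positive-integer solutions are (3, 5, 6), (3, 6, 5), (5, 3, 6), (5, 6, 3), (6, 3, 5), (6, 5, 3).
That gives 6 states.

degeneracy = 6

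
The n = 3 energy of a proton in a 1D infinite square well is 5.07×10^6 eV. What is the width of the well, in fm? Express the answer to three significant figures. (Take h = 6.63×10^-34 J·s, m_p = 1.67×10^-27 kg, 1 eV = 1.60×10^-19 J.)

L = 19.1 fm

From E_n = n²h²/(8m_pL²), L = n·h/√(8m_pE_n).
E_3 = 5.07×10^6 eV = 8.112×10^-13 J, so L = 3·6.63×10^-34/√(8·1.67×10^-27·8.112×10^-13) = 1.91×10^-14 m = 19.1 fm.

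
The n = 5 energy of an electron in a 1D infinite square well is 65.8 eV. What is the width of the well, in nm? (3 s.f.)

L = 0.378 nm

From E_n = n²h²/(8m_eL²), L = n·h/√(8m_eE_n).
E_5 = 65.8 eV = 1.054×10^-17 J, so L = 5·6.626×10^-34/√(8·9.109×10^-31·1.054×10^-17) = 3.78×10^-10 m = 0.378 nm.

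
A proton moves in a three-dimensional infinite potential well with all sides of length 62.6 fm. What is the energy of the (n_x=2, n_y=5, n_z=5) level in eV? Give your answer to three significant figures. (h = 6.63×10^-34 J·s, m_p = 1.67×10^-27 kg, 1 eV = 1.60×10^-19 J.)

E = 2.83×10^6 eV

For a 3D rectangular well E = (h²/8m_p)·Σ n_i²/L_i² = (6.63×10^-34)²/(8·1.67×10^-27) · [2²/(62.6 fm)² + 5²/(62.6 fm)² + 5²/(62.6 fm)²].
Evaluating gives E = 4.534×10^-13 J = 2.83×10^6 eV.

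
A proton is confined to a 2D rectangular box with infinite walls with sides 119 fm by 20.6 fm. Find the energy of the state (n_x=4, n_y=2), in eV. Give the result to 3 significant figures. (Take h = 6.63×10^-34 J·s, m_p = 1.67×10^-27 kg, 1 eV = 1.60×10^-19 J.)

For a 2D rectangular well E = (h²/8m_p)·Σ n_i²/L_i² = (6.63×10^-34)²/(8·1.67×10^-27) · [4²/(119 fm)² + 2²/(20.6 fm)²].
Evaluating gives E = 3.473×10^-13 J = 2.17×10^6 eV.

E = 2.17×10^6 eV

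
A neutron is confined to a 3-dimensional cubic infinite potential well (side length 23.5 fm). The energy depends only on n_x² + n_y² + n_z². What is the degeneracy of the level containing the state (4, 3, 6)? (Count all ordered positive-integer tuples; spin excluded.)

The level has n_x² + n_y² + n_z² = 61. The ordered positive-integer solutions are (3, 4, 6), (3, 6, 4), (4, 3, 6), (4, 6, 3), (6, 3, 4), (6, 4, 3).
That gives 6 states.

degeneracy = 6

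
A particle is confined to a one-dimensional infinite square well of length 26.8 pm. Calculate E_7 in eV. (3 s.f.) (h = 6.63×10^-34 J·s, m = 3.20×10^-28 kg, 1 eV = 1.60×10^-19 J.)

For an infinite well E_n = n²h²/(8mL²), so E_1 = h²/(8mL²) = (6.63×10^-34)²/(8·3.20×10^-28·(2.68×10^-11 m)²) = 2.391×10^-19 J.
Then E_7 = 7²·E_1 = 49·2.391×10^-19 J = 1.172×10^-17 J.
Converting, E_7 = 1.172×10^-17 J / (1.60×10^-19 J/eV) = 73.2 eV.

E_7 = 73.2 eV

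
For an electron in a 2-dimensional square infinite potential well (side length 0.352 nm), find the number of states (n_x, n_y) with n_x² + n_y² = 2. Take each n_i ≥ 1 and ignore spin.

The level has n_x² + n_y² = 2. The ordered positive-integer solutions are (1, 1).
That gives 1 state.

degeneracy = 1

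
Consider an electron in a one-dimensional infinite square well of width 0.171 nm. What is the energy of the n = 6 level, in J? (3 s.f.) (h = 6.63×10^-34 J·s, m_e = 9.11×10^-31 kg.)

For an infinite well E_n = n²h²/(8m_eL²), so E_1 = h²/(8m_eL²) = (6.63×10^-34)²/(8·9.11×10^-31·(1.71×10^-10 m)²) = 2.063×10^-18 J.
Then E_6 = 6²·E_1 = 36·2.063×10^-18 J = 7.43×10^-17 J.

E_6 = 7.43×10^-17 J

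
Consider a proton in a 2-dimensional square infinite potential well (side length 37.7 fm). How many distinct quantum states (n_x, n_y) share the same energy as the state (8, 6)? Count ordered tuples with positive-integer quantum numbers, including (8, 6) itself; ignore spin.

degeneracy = 2

The level has n_x² + n_y² = 100. The ordered positive-integer solutions are (6, 8), (8, 6).
That gives 2 states.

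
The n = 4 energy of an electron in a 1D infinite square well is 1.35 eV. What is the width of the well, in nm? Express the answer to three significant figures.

L = 2.11 nm

From E_n = n²h²/(8m_eL²), L = n·h/√(8m_eE_n).
E_4 = 1.35 eV = 2.163×10^-19 J, so L = 4·6.626×10^-34/√(8·9.109×10^-31·2.163×10^-19) = 2.11×10^-9 m = 2.11 nm.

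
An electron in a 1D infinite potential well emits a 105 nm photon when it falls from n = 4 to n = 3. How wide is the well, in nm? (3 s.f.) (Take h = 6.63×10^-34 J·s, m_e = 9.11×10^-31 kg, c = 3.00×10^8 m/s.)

L = 0.472 nm

The photon carries ΔE = hc/λ = 6.63×10^-34·3.00×10^8/1.05×10^-7 m = 1.894×10^-18 J.
Since ΔE = (4² − 3²)E_1, E_1 = 2.706×10^-19 J, and L = h/√(8m_eE_1) = 4.72×10^-10 m = 0.472 nm.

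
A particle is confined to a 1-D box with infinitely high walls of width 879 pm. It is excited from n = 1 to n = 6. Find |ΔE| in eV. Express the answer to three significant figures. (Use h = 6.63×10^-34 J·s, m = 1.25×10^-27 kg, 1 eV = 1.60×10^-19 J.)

|ΔE| = 0.0124 eV

E_1 = h²/(8mL²) = 5.689×10^-23 J.
|ΔE| = |1² − 6²|·E_1 = 35·5.689×10^-23 J = 1.991×10^-21 J = 0.0124 eV.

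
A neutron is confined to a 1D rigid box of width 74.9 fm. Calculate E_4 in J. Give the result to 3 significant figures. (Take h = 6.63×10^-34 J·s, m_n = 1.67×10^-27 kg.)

E_4 = 9.38×10^-14 J

For an infinite well E_n = n²h²/(8m_nL²), so E_1 = h²/(8m_nL²) = (6.63×10^-34)²/(8·1.67×10^-27·(7.49×10^-14 m)²) = 5.865×10^-15 J.
Then E_4 = 4²·E_1 = 16·5.865×10^-15 J = 9.38×10^-14 J.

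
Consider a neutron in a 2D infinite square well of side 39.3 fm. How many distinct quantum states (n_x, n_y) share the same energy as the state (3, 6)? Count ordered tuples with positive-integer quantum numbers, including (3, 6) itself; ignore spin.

The level has n_x² + n_y² = 45. The ordered positive-integer solutions are (3, 6), (6, 3).
That gives 2 states.

degeneracy = 2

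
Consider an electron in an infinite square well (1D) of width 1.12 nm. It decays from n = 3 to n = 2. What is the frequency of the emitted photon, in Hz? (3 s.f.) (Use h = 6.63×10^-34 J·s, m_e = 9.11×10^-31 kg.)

E_1 = h²/(8m_eL²) = 4.808×10^-20 J and ΔE = (3² − 2²)E_1 = 2.404×10^-19 J.
f = ΔE/h = 2.404×10^-19/6.63×10^-34 = 3.63×10^14 Hz.

f = 3.63×10^14 Hz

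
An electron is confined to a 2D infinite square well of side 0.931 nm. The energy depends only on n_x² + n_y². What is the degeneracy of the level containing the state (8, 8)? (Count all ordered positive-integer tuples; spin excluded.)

degeneracy = 1

The level has n_x² + n_y² = 128. The ordered positive-integer solutions are (8, 8).
That gives 1 state.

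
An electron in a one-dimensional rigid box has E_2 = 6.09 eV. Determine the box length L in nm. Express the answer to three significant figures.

From E_n = n²h²/(8m_eL²), L = n·h/√(8m_eE_n).
E_2 = 6.09 eV = 9.756×10^-19 J, so L = 2·6.626×10^-34/√(8·9.109×10^-31·9.756×10^-19) = 4.97×10^-10 m = 0.497 nm.

L = 0.497 nm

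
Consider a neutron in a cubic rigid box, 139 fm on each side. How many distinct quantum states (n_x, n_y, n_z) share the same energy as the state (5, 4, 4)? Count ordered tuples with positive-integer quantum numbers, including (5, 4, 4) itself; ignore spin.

The level has n_x² + n_y² + n_z² = 57. The ordered positive-integer solutions are (2, 2, 7), (2, 7, 2), (4, 4, 5), (4, 5, 4), (5, 4, 4), (7, 2, 2).
That gives 6 states.

degeneracy = 6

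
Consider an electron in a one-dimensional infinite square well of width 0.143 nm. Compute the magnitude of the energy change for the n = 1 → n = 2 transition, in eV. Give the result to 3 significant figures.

|ΔE| = 55.2 eV

E_1 = h²/(8m_eL²) = 2.946×10^-18 J.
|ΔE| = |1² − 2²|·E_1 = 3·2.946×10^-18 J = 8.838×10^-18 J = 55.2 eV.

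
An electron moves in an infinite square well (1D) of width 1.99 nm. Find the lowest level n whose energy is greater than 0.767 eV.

n = 3

E_1 = h²/(8m_eL²) = 1.521×10^-20 J = 0.09494 eV.
Need n² > 0.767/0.09494 = 8.079, i.e. n > 2.842.
The smallest integer satisfying this is n = 3.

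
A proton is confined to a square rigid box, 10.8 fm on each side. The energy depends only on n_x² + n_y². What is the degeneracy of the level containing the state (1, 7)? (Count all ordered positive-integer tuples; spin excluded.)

The level has n_x² + n_y² = 50. The ordered positive-integer solutions are (1, 7), (5, 5), (7, 1).
That gives 3 states.

degeneracy = 3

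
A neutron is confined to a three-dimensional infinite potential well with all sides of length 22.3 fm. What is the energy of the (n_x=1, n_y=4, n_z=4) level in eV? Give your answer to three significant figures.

For a 3D rectangular well E = (h²/8m_n)·Σ n_i²/L_i² = (6.626×10^-34)²/(8·1.675×10^-27) · [1²/(22.3 fm)² + 4²/(22.3 fm)² + 4²/(22.3 fm)²].
Evaluating gives E = 2.174×10^-12 J = 1.36×10^7 eV.

E = 1.36×10^7 eV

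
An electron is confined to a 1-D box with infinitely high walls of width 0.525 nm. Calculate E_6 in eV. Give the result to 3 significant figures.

E_6 = 49.1 eV

For an infinite well E_n = n²h²/(8m_eL²), so E_1 = h²/(8m_eL²) = (6.626×10^-34)²/(8·9.109×10^-31·(5.25×10^-10 m)²) = 2.186×10^-19 J.
Then E_6 = 6²·E_1 = 36·2.186×10^-19 J = 7.870×10^-18 J.
Converting, E_6 = 7.870×10^-18 J / (1.602×10^-19 J/eV) = 49.1 eV.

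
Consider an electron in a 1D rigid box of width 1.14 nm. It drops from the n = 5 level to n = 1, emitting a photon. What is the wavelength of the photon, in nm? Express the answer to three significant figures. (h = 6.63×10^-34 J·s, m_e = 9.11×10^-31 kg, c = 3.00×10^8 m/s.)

λ = 179 nm

E_1 = h²/(8m_eL²) = 4.641×10^-20 J, so ΔE = (5² − 1²)E_1 = 1.114×10^-18 J.
λ = hc/ΔE = (6.63×10^-34·3.00×10^8)/1.114×10^-18 = 1.79×10^-7 m = 179 nm.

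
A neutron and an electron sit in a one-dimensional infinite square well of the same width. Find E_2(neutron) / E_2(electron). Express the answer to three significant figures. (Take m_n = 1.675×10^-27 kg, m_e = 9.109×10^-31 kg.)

5.44×10^-4

E_n ∝ 1/m at fixed n and L, so the ratio is m_e/m_n = 9.109×10^-31/1.675×10^-27 = 5.44×10^-4.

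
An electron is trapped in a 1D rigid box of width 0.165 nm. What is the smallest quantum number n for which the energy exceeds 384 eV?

E_1 = h²/(8m_eL²) = 2.213×10^-18 J = 13.81 eV.
Need n² > 384/13.81 = 27.81, i.e. n > 5.274.
The smallest integer satisfying this is n = 6.

n = 6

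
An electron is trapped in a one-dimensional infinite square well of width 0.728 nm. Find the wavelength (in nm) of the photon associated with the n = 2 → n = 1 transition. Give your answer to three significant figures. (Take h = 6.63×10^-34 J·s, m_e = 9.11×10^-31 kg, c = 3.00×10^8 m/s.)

E_1 = h²/(8m_eL²) = 1.138×10^-19 J, so ΔE = (2² − 1²)E_1 = 3.414×10^-19 J.
λ = hc/ΔE = (6.63×10^-34·3.00×10^8)/3.414×10^-19 = 5.83×10^-7 m = 583 nm.

λ = 583 nm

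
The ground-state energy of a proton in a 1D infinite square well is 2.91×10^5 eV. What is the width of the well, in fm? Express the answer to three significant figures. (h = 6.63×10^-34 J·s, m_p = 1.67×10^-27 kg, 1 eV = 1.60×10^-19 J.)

L = 26.6 fm

From E_n = n²h²/(8m_pL²), L = n·h/√(8m_pE_n).
E_1 = 2.91×10^5 eV = 4.656×10^-14 J, so L = 1·6.63×10^-34/√(8·1.67×10^-27·4.656×10^-14) = 2.66×10^-14 m = 26.6 fm.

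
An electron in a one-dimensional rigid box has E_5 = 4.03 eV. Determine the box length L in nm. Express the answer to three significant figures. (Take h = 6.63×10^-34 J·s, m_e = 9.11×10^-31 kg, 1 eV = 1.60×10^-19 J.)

From E_n = n²h²/(8m_eL²), L = n·h/√(8m_eE_n).
E_5 = 4.03 eV = 6.448×10^-19 J, so L = 5·6.63×10^-34/√(8·9.11×10^-31·6.448×10^-19) = 1.53×10^-9 m = 1.53 nm.

L = 1.53 nm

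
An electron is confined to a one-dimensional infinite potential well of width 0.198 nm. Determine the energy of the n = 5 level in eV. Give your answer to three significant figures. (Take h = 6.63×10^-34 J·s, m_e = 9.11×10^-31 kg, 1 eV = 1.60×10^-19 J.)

For an infinite well E_n = n²h²/(8m_eL²), so E_1 = h²/(8m_eL²) = (6.63×10^-34)²/(8·9.11×10^-31·(1.98×10^-10 m)²) = 1.538×10^-18 J.
Then E_5 = 5²·E_1 = 25·1.538×10^-18 J = 3.845×10^-17 J.
Converting, E_5 = 3.845×10^-17 J / (1.60×10^-19 J/eV) = 240 eV.

E_5 = 240 eV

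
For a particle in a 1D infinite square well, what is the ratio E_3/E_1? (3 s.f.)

9.00

E_n ∝ n², so E_3/E_1 = 3²/1² = 9/1 = 9.00.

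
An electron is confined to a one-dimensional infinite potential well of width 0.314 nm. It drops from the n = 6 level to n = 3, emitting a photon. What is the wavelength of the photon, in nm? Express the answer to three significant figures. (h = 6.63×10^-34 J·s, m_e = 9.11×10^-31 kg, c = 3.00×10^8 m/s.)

E_1 = h²/(8m_eL²) = 6.117×10^-19 J, so ΔE = (6² − 3²)E_1 = 1.652×10^-17 J.
λ = hc/ΔE = (6.63×10^-34·3.00×10^8)/1.652×10^-17 = 1.20×10^-8 m = 12.0 nm.

λ = 12.0 nm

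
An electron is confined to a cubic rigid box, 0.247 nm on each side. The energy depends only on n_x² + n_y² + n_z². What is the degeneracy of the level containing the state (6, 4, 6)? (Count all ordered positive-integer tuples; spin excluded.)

The level has n_x² + n_y² + n_z² = 88. The ordered positive-integer solutions are (4, 6, 6), (6, 4, 6), (6, 6, 4).
That gives 3 states.

degeneracy = 3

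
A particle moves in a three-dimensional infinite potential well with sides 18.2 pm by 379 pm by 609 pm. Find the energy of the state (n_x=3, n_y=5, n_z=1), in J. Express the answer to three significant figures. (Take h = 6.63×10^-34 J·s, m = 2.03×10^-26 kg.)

E = 7.40×10^-20 J

For a 3D rectangular well E = (h²/8m)·Σ n_i²/L_i² = (6.63×10^-34)²/(8·2.03×10^-26) · [3²/(18.2 pm)² + 5²/(379 pm)² + 1²/(609 pm)²].
Evaluating gives E = 7.40×10^-20 J.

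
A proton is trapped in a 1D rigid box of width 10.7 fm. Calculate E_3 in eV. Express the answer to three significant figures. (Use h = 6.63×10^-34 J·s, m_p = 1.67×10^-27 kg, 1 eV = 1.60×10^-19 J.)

For an infinite well E_n = n²h²/(8m_pL²), so E_1 = h²/(8m_pL²) = (6.63×10^-34)²/(8·1.67×10^-27·(1.07×10^-14 m)²) = 2.874×10^-13 J.
Then E_3 = 3²·E_1 = 9·2.874×10^-13 J = 2.587×10^-12 J.
Converting, E_3 = 2.587×10^-12 J / (1.60×10^-19 J/eV) = 1.62×10^7 eV.

E_3 = 1.62×10^7 eV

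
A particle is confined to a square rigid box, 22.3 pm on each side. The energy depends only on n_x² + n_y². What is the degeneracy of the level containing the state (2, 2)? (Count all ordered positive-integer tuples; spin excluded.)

The level has n_x² + n_y² = 8. The ordered positive-integer solutions are (2, 2).
That gives 1 state.

degeneracy = 1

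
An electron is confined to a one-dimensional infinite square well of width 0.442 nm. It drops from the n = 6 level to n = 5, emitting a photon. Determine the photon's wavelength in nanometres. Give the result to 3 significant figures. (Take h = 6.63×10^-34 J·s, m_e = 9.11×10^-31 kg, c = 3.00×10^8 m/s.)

E_1 = h²/(8m_eL²) = 3.087×10^-19 J, so ΔE = (6² − 5²)E_1 = 3.396×10^-18 J.
λ = hc/ΔE = (6.63×10^-34·3.00×10^8)/3.396×10^-18 = 5.86×10^-8 m = 58.6 nm.

λ = 58.6 nm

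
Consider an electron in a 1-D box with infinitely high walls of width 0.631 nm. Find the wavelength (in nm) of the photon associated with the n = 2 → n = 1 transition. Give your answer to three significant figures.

λ = 438 nm

E_1 = h²/(8m_eL²) = 1.513×10^-19 J, so ΔE = (2² − 1²)E_1 = 4.539×10^-19 J.
λ = hc/ΔE = (6.626×10^-34·2.998×10^8)/4.539×10^-19 = 4.38×10^-7 m = 438 nm.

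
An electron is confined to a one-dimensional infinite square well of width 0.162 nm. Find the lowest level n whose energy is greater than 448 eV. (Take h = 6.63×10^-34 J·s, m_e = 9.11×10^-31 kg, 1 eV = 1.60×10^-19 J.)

E_1 = h²/(8m_eL²) = 2.298×10^-18 J = 14.36 eV.
Need n² > 448/14.36 = 31.20, i.e. n > 5.586.
The smallest integer satisfying this is n = 6.

n = 6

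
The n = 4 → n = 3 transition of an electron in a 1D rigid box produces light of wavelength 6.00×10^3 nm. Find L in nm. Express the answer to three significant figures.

The photon carries ΔE = hc/λ = 6.626×10^-34·2.998×10^8/6.00×10^-6 m = 3.311×10^-20 J.
Since ΔE = (4² − 3²)E_1, E_1 = 4.730×10^-21 J, and L = h/√(8m_eE_1) = 3.57×10^-9 m = 3.57 nm.

L = 3.57 nm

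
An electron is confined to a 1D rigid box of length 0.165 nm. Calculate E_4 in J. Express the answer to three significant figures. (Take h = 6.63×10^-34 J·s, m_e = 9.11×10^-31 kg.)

E_4 = 3.54×10^-17 J

For an infinite well E_n = n²h²/(8m_eL²), so E_1 = h²/(8m_eL²) = (6.63×10^-34)²/(8·9.11×10^-31·(1.65×10^-10 m)²) = 2.215×10^-18 J.
Then E_4 = 4²·E_1 = 16·2.215×10^-18 J = 3.54×10^-17 J.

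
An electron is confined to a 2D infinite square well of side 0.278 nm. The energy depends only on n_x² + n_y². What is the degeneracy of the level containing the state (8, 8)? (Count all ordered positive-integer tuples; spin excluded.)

The level has n_x² + n_y² = 128. The ordered positive-integer solutions are (8, 8).
That gives 1 state.

degeneracy = 1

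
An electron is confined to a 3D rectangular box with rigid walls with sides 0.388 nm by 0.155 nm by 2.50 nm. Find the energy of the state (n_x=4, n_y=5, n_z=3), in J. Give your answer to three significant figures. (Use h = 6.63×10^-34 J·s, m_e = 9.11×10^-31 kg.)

E = 6.93×10^-17 J

For a 3D rectangular well E = (h²/8m_e)·Σ n_i²/L_i² = (6.63×10^-34)²/(8·9.11×10^-31) · [4²/(0.388 nm)² + 5²/(0.155 nm)² + 3²/(2.50 nm)²].
Evaluating gives E = 6.93×10^-17 J.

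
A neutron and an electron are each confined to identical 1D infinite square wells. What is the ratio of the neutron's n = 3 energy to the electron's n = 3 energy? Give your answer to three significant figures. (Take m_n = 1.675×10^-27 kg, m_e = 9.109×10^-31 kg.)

5.44×10^-4

E_n ∝ 1/m at fixed n and L, so the ratio is m_e/m_n = 9.109×10^-31/1.675×10^-27 = 5.44×10^-4.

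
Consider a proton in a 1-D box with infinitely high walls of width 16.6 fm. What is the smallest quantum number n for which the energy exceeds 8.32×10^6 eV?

n = 4

E_1 = h²/(8m_pL²) = 1.190×10^-13 J = 7.428×10^5 eV.
Need n² > 8.32×10^6/7.428×10^5 = 11.20, i.e. n > 3.347.
The smallest integer satisfying this is n = 4.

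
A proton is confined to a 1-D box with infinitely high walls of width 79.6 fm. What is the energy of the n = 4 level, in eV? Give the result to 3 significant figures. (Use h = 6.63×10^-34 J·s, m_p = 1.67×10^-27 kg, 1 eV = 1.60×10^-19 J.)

For an infinite well E_n = n²h²/(8m_pL²), so E_1 = h²/(8m_pL²) = (6.63×10^-34)²/(8·1.67×10^-27·(7.96×10^-14 m)²) = 5.193×10^-15 J.
Then E_4 = 4²·E_1 = 16·5.193×10^-15 J = 8.309×10^-14 J.
Converting, E_4 = 8.309×10^-14 J / (1.60×10^-19 J/eV) = 5.19×10^5 eV.

E_4 = 5.19×10^5 eV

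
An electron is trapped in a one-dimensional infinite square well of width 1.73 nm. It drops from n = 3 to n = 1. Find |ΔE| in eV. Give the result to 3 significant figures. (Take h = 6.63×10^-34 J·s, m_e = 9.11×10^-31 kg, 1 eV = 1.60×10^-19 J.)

E_1 = h²/(8m_eL²) = 2.015×10^-20 J.
|ΔE| = |3² − 1²|·E_1 = 8·2.015×10^-20 J = 1.612×10^-19 J = 1.01 eV.

|ΔE| = 1.01 eV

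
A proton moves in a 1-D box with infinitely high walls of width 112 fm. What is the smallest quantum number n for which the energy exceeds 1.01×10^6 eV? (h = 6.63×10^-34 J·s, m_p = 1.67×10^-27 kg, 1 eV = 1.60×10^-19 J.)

E_1 = h²/(8m_pL²) = 2.623×10^-15 J = 1.639×10^4 eV.
Need n² > 1.01×10^6/1.639×10^4 = 61.62, i.e. n > 7.850.
The smallest integer satisfying this is n = 8.

n = 8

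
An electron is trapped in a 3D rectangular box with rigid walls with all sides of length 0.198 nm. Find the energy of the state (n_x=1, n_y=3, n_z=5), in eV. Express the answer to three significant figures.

For a 3D rectangular well E = (h²/8m_e)·Σ n_i²/L_i² = (6.626×10^-34)²/(8·9.109×10^-31) · [1²/(0.198 nm)² + 3²/(0.198 nm)² + 5²/(0.198 nm)²].
Evaluating gives E = 5.379×10^-17 J = 336 eV.

E = 336 eV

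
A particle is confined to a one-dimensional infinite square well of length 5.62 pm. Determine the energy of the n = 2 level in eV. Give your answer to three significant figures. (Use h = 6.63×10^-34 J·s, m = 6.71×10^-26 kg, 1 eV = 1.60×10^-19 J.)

E_2 = 0.648 eV

For an infinite well E_n = n²h²/(8mL²), so E_1 = h²/(8mL²) = (6.63×10^-34)²/(8·6.71×10^-26·(5.62×10^-12 m)²) = 2.593×10^-20 J.
Then E_2 = 2²·E_1 = 4·2.593×10^-20 J = 1.037×10^-19 J.
Converting, E_2 = 1.037×10^-19 J / (1.60×10^-19 J/eV) = 0.648 eV.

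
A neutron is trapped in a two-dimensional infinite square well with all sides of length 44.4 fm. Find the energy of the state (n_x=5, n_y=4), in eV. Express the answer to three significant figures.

E = 4.25×10^6 eV

For a 2D rectangular well E = (h²/8m_n)·Σ n_i²/L_i² = (6.626×10^-34)²/(8·1.675×10^-27) · [5²/(44.4 fm)² + 4²/(44.4 fm)²].
Evaluating gives E = 6.814×10^-13 J = 4.25×10^6 eV.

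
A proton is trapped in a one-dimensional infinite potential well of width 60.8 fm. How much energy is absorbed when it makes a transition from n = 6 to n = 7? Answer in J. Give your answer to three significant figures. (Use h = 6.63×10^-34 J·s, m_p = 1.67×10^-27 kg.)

E_1 = h²/(8m_pL²) = 8.900×10^-15 J.
|ΔE| = |6² − 7²|·E_1 = 13·8.900×10^-15 J = 1.16×10^-13 J.

|ΔE| = 1.16×10^-13 J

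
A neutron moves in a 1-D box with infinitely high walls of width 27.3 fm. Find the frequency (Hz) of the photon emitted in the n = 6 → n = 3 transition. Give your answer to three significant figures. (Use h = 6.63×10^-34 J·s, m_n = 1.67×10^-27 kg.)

E_1 = h²/(8m_nL²) = 4.415×10^-14 J and ΔE = (6² − 3²)E_1 = 1.192×10^-12 J.
f = ΔE/h = 1.192×10^-12/6.63×10^-34 = 1.80×10^21 Hz.

f = 1.80×10^21 Hz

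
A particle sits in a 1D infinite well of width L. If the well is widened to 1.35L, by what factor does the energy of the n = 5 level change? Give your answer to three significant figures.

0.549

E_n ∝ 1/L², so the energy scales by 1/1.35² = 0.549.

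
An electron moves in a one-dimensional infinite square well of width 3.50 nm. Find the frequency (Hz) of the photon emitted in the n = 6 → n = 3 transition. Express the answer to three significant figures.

f = 2.00×10^14 Hz

E_1 = h²/(8m_eL²) = 4.918×10^-21 J and ΔE = (6² − 3²)E_1 = 1.328×10^-19 J.
f = ΔE/h = 1.328×10^-19/6.626×10^-34 = 2.00×10^14 Hz.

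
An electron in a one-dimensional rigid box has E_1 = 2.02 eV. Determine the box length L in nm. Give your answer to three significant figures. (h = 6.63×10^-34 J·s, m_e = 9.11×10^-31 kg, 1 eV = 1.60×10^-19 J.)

L = 0.432 nm

From E_n = n²h²/(8m_eL²), L = n·h/√(8m_eE_n).
E_1 = 2.02 eV = 3.232×10^-19 J, so L = 1·6.63×10^-34/√(8·9.11×10^-31·3.232×10^-19) = 4.32×10^-10 m = 0.432 nm.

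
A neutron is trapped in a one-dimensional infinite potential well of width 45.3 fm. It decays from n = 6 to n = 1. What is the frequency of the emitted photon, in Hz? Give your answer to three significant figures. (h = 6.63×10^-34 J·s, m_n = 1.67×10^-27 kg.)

f = 8.46×10^20 Hz

E_1 = h²/(8m_nL²) = 1.603×10^-14 J and ΔE = (6² − 1²)E_1 = 5.610×10^-13 J.
f = ΔE/h = 5.610×10^-13/6.63×10^-34 = 8.46×10^20 Hz.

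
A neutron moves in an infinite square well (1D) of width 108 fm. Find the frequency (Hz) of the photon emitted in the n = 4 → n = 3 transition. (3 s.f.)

E_1 = h²/(8m_nL²) = 2.809×10^-15 J and ΔE = (4² − 3²)E_1 = 1.966×10^-14 J.
f = ΔE/h = 1.966×10^-14/6.626×10^-34 = 2.97×10^19 Hz.

f = 2.97×10^19 Hz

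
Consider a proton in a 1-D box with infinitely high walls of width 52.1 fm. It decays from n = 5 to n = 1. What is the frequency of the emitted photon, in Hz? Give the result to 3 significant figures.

f = 4.38×10^20 Hz

E_1 = h²/(8m_pL²) = 1.208×10^-14 J and ΔE = (5² − 1²)E_1 = 2.899×10^-13 J.
f = ΔE/h = 2.899×10^-13/6.626×10^-34 = 4.38×10^20 Hz.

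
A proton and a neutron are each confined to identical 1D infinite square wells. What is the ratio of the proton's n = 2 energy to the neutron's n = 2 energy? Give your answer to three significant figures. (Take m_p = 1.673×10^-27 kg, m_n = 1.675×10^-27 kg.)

E_n ∝ 1/m at fixed n and L, so the ratio is m_n/m_p = 1.675×10^-27/1.673×10^-27 = 1.00.

1.00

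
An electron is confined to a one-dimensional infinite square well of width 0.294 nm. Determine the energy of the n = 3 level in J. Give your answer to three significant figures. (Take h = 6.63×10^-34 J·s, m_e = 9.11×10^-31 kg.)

E_3 = 6.28×10^-18 J

For an infinite well E_n = n²h²/(8m_eL²), so E_1 = h²/(8m_eL²) = (6.63×10^-34)²/(8·9.11×10^-31·(2.94×10^-10 m)²) = 6.978×10^-19 J.
Then E_3 = 3²·E_1 = 9·6.978×10^-19 J = 6.28×10^-18 J.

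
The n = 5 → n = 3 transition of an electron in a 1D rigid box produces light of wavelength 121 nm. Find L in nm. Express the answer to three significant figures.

The photon carries ΔE = hc/λ = 6.626×10^-34·2.998×10^8/1.21×10^-7 m = 1.642×10^-18 J.
Since ΔE = (5² − 3²)E_1, E_1 = 1.026×10^-19 J, and L = h/√(8m_eE_1) = 7.66×10^-10 m = 0.766 nm.

L = 0.766 nm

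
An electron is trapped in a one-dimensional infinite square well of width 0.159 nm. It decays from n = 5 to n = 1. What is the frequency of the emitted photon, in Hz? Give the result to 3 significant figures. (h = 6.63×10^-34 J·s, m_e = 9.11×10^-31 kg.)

E_1 = h²/(8m_eL²) = 2.386×10^-18 J and ΔE = (5² − 1²)E_1 = 5.726×10^-17 J.
f = ΔE/h = 5.726×10^-17/6.63×10^-34 = 8.64×10^16 Hz.

f = 8.64×10^16 Hz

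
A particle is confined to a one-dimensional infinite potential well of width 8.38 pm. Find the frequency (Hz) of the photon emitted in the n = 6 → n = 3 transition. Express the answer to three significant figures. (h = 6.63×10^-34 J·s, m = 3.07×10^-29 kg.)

E_1 = h²/(8mL²) = 2.549×10^-17 J and ΔE = (6² − 3²)E_1 = 6.882×10^-16 J.
f = ΔE/h = 6.882×10^-16/6.63×10^-34 = 1.04×10^18 Hz.

f = 1.04×10^18 Hz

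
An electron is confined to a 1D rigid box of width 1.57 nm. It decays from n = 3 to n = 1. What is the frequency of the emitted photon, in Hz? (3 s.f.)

f = 2.95×10^14 Hz

E_1 = h²/(8m_eL²) = 2.444×10^-20 J and ΔE = (3² − 1²)E_1 = 1.955×10^-19 J.
f = ΔE/h = 1.955×10^-19/6.626×10^-34 = 2.95×10^14 Hz.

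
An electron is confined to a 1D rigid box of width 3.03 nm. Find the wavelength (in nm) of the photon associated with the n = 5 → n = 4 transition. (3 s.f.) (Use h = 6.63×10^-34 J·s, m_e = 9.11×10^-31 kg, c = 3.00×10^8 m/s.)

λ = 3.36×10^3 nm

E_1 = h²/(8m_eL²) = 6.570×10^-21 J, so ΔE = (5² − 4²)E_1 = 5.913×10^-20 J.
λ = hc/ΔE = (6.63×10^-34·3.00×10^8)/5.913×10^-20 = 3.36×10^-6 m = 3.36×10^3 nm.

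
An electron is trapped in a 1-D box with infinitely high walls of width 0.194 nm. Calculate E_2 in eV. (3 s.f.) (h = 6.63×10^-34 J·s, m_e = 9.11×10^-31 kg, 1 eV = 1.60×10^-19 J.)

E_2 = 40.1 eV

For an infinite well E_n = n²h²/(8m_eL²), so E_1 = h²/(8m_eL²) = (6.63×10^-34)²/(8·9.11×10^-31·(1.94×10^-10 m)²) = 1.603×10^-18 J.
Then E_2 = 2²·E_1 = 4·1.603×10^-18 J = 6.412×10^-18 J.
Converting, E_2 = 6.412×10^-18 J / (1.60×10^-19 J/eV) = 40.1 eV.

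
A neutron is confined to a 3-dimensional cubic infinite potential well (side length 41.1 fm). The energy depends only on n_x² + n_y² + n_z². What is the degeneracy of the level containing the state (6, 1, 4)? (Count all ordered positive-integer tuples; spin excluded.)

degeneracy = 6

The level has n_x² + n_y² + n_z² = 53. The ordered positive-integer solutions are (1, 4, 6), (1, 6, 4), (4, 1, 6), (4, 6, 1), (6, 1, 4), (6, 4, 1).
That gives 6 states.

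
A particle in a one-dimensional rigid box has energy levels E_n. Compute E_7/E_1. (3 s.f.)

49.0

E_n ∝ n², so E_7/E_1 = 7²/1² = 49/1 = 49.0.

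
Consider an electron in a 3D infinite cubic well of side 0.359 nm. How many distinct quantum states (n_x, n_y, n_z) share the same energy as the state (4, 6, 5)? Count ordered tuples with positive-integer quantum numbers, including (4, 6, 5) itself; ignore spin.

degeneracy = 12

The level has n_x² + n_y² + n_z² = 77. The ordered positive-integer solutions are (2, 3, 8), (2, 8, 3), (3, 2, 8), (3, 8, 2), (4, 5, 6), (4, 6, 5), (5, 4, 6), (5, 6, 4), (6, 4, 5), (6, 5, 4), (8, 2, 3), (8, 3, 2).
That gives 12 states.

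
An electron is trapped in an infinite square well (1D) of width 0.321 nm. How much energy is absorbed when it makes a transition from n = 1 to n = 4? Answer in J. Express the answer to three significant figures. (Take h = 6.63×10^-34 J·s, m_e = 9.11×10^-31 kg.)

|ΔE| = 8.78×10^-18 J

E_1 = h²/(8m_eL²) = 5.853×10^-19 J.
|ΔE| = |1² − 4²|·E_1 = 15·5.853×10^-19 J = 8.78×10^-18 J.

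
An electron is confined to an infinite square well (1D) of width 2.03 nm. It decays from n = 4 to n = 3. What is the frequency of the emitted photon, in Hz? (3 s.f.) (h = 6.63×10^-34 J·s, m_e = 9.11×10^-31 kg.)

E_1 = h²/(8m_eL²) = 1.464×10^-20 J and ΔE = (4² − 3²)E_1 = 1.025×10^-19 J.
f = ΔE/h = 1.025×10^-19/6.63×10^-34 = 1.55×10^14 Hz.

f = 1.55×10^14 Hz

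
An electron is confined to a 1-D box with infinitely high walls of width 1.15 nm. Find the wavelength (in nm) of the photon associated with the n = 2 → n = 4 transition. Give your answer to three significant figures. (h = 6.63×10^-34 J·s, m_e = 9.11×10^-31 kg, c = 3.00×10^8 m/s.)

E_1 = h²/(8m_eL²) = 4.561×10^-20 J, so ΔE = (4² − 2²)E_1 = 5.473×10^-19 J.
λ = hc/ΔE = (6.63×10^-34·3.00×10^8)/5.473×10^-19 = 3.63×10^-7 m = 363 nm.

λ = 363 nm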